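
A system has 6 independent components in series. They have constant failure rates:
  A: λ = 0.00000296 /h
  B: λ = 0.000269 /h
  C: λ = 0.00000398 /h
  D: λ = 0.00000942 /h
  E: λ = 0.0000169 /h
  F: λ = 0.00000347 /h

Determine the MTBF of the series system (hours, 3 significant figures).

Series of exponential components: λ_sys = Σ λ_i
λ_sys = 0.00000296 + 0.000269 + 0.00000398 + 0.00000942 + 0.0000169 + 0.00000347 = 3.0573e-04 /h
MTBF = 1 / λ_sys = 3270 h

3270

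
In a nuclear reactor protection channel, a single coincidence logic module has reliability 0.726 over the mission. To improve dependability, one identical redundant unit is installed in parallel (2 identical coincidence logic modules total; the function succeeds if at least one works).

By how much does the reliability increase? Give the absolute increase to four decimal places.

R_before = 0.726
R_after = 1 − (1 − 0.726)^2 = 0.9249
ΔR = 0.9249 − 0.726 = 0.1989

0.1989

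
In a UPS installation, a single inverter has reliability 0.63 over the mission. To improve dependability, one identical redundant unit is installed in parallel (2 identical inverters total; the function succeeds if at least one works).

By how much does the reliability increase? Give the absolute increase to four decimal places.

0.2331

R_before = 0.63
R_after = 1 − (1 − 0.63)^2 = 0.8631
ΔR = 0.8631 − 0.63 = 0.2331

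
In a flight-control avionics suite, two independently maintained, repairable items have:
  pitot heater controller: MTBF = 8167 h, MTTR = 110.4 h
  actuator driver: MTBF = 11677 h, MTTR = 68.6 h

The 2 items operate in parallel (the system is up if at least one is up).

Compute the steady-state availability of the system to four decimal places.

0.9999

A(pitot heater controller) = MTBF/(MTBF+MTTR) = 8167/(8167+110.4) = 0.986662
A(actuator driver) = MTBF/(MTBF+MTTR) = 11677/(11677+68.6) = 0.994160
Parallel availability: 1 − (1 − 0.986662)(1 − 0.994160) = 0.9999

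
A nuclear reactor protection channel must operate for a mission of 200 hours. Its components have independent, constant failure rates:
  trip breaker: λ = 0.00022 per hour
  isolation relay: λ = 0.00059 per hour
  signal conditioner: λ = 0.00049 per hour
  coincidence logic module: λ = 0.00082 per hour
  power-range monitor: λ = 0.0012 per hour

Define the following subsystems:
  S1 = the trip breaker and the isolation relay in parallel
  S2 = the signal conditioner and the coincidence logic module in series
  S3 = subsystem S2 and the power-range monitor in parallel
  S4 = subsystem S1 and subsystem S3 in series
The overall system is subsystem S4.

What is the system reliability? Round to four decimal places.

0.9463

R(trip breaker) = exp(−0.00022 × 200) = 0.956954
R(isolation relay) = exp(−0.00059 × 200) = 0.888696
R(signal conditioner) = exp(−0.00049 × 200) = 0.906649
R(coincidence logic module) = exp(−0.00082 × 200) = 0.848742
R(power-range monitor) = exp(−0.0012 × 200) = 0.786628
Parallel (trip breaker and isolation relay): 1 − (1 − 0.956954)(1 − 0.888696) = 0.995209
Series (signal conditioner and coincidence logic module): 0.906649 × 0.848742 = 0.769511
Parallel ([0.769511] and power-range monitor): 1 − (1 − 0.769511)(1 − 0.786628) = 0.950820
Series ([0.995209] and [0.950820]): 0.995209 × 0.950820 = 0.9463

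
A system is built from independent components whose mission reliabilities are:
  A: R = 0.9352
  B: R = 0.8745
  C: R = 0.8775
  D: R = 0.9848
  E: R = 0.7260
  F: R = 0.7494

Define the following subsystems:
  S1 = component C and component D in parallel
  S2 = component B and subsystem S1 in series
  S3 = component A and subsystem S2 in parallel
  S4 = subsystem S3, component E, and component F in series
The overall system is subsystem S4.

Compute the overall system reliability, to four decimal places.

Parallel (C and D): 1 − (1 − 0.877500)(1 − 0.984800) = 0.998138
Series (B and [0.998138]): 0.874500 × 0.998138 = 0.872872
Parallel (A and [0.872872]): 1 − (1 − 0.935200)(1 − 0.872872) = 0.991762
Series ([0.991762], E, and F): 0.991762 × 0.726000 × 0.749400 = 0.5396

0.5396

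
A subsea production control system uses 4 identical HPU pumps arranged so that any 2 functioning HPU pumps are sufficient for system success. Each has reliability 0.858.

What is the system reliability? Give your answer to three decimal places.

R = Σ_{i=2}^{4} C(4,i) p^i (1−p)^{4−i} with p = 0.858
C(4,2)·0.858^2·0.142^2 = 0.08906
C(4,3)·0.858^3·0.142^1 = 0.35877
C(4,4)·0.858^4·0.142^0 = 0.54194
Sum = 0.990

0.990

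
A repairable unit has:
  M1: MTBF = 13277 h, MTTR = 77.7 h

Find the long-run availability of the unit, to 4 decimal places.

A(M1) = MTBF/(MTBF+MTTR) = 13277/(13277+77.7) = 0.9942

0.9942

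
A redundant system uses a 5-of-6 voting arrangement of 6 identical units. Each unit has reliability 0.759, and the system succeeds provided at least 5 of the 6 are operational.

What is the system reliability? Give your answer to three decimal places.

0.555

R = Σ_{i=5}^{6} C(6,i) p^i (1−p)^{6−i} with p = 0.759
C(6,5)·0.759^5·0.241^1 = 0.36423
C(6,6)·0.759^6·0.241^0 = 0.19118
Sum = 0.555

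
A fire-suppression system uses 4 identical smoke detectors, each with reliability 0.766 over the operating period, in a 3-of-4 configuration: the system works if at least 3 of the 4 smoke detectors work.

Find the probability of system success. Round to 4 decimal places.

R = Σ_{i=3}^{4} C(4,i) p^i (1−p)^{4−i} with p = 0.766
C(4,3)·0.766^3·0.234^1 = 0.420690
C(4,4)·0.766^4·0.234^0 = 0.344283
Sum = 0.7650

0.7650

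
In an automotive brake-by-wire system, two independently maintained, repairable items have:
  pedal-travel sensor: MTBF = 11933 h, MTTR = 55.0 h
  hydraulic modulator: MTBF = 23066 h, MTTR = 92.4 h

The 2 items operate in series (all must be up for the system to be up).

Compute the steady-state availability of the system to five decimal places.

A(pedal-travel sensor) = MTBF/(MTBF+MTTR) = 11933/(11933+55.0) = 0.995412
A(hydraulic modulator) = MTBF/(MTBF+MTTR) = 23066/(23066+92.4) = 0.996010
Series availability: 0.995412 × 0.996010 = 0.99144

0.99144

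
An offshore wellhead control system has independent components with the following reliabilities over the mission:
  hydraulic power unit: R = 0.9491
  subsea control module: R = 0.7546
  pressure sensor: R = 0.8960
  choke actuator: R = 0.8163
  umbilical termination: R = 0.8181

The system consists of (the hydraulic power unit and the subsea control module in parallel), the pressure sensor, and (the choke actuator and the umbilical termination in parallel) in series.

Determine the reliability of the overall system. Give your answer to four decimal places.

0.8552

Parallel (hydraulic power unit and subsea control module): 1 − (1 − 0.949100)(1 − 0.754600) = 0.987509
Parallel (choke actuator and umbilical termination): 1 − (1 − 0.816300)(1 − 0.818100) = 0.966585
Series ([0.987509], pressure sensor, and [0.966585]): 0.987509 × 0.896000 × 0.966585 = 0.8552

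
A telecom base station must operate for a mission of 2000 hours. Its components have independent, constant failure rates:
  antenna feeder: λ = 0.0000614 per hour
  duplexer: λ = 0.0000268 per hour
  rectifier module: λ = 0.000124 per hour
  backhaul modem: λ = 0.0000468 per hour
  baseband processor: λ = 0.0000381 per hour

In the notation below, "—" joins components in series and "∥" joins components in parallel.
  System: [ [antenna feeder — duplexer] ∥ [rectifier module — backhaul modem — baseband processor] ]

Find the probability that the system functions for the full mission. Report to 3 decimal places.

R(antenna feeder) = exp(−0.0000614 × 2000) = 0.88444
R(duplexer) = exp(−0.0000268 × 2000) = 0.94781
R(rectifier module) = exp(−0.000124 × 2000) = 0.78036
R(backhaul modem) = exp(−0.0000468 × 2000) = 0.91065
R(baseband processor) = exp(−0.0000381 × 2000) = 0.92663
Series (antenna feeder and duplexer): 0.88444 × 0.94781 = 0.83828
Series (rectifier module, backhaul modem, and baseband processor): 0.78036 × 0.91065 × 0.92663 = 0.65850
Parallel ([0.83828] and [0.65850]): 1 − (1 − 0.83828)(1 − 0.65850) = 0.945

0.945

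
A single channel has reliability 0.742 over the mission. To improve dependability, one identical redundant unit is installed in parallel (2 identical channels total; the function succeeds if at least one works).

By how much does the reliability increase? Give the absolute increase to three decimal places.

0.191

R_before = 0.742
R_after = 1 − (1 − 0.742)^2 = 0.933
ΔR = 0.933 − 0.742 = 0.191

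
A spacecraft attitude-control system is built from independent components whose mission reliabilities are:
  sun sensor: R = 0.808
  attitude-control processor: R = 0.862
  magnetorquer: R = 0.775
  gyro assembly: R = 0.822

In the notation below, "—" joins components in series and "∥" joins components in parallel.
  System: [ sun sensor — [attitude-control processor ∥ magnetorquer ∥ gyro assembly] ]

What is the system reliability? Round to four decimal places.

0.8035

Parallel (attitude-control processor, magnetorquer, and gyro assembly): 1 − (1 − 0.862000)(1 − 0.775000)(1 − 0.822000) = 0.994473
Series (sun sensor and [0.994473]): 0.808000 × 0.994473 = 0.8035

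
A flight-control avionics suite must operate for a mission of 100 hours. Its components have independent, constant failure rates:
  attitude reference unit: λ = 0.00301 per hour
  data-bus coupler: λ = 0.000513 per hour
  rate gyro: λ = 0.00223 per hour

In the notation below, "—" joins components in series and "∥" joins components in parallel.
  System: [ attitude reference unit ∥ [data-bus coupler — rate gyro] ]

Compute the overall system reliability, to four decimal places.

R(attitude reference unit) = exp(−0.00301 × 100) = 0.740078
R(data-bus coupler) = exp(−0.000513 × 100) = 0.949994
R(rate gyro) = exp(−0.00223 × 100) = 0.800115
Series (data-bus coupler and rate gyro): 0.949994 × 0.800115 = 0.760104
Parallel (attitude reference unit and [0.760104]): 1 − (1 − 0.740078)(1 − 0.760104) = 0.9376

0.9376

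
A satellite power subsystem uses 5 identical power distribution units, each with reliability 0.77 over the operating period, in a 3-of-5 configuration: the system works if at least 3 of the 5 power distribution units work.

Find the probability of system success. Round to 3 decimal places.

R = Σ_{i=3}^{5} C(5,i) p^i (1−p)^{5−i} with p = 0.77
C(5,3)·0.77^3·0.23^2 = 0.24151
C(5,4)·0.77^4·0.23^1 = 0.40426
C(5,5)·0.77^5·0.23^0 = 0.27068
Sum = 0.916

0.916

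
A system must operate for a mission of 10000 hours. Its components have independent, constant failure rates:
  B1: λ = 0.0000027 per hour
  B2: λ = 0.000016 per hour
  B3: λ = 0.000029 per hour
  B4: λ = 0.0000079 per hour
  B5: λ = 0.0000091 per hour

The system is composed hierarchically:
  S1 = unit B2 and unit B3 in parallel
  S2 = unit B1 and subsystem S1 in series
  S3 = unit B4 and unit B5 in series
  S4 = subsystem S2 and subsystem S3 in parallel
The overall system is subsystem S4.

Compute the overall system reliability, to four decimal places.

R(B1) = exp(−0.0000027 × 10000) = 0.973361
R(B2) = exp(−0.000016 × 10000) = 0.852144
R(B3) = exp(−0.000029 × 10000) = 0.748264
R(B4) = exp(−0.0000079 × 10000) = 0.924040
R(B5) = exp(−0.0000091 × 10000) = 0.913018
Parallel (B2 and B3): 1 − (1 − 0.852144)(1 − 0.748264) = 0.962779
Series (B1 and [0.962779]): 0.973361 × 0.962779 = 0.937132
Series (B4 and B5): 0.924040 × 0.913018 = 0.843665
Parallel ([0.937132] and [0.843665]): 1 − (1 − 0.937132)(1 − 0.843665) = 0.9902

0.9902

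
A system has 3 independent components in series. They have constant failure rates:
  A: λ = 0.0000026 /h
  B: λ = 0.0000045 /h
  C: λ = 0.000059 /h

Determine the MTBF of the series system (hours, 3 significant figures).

15100

Series of exponential components: λ_sys = Σ λ_i
λ_sys = 0.0000026 + 0.0000045 + 0.000059 = 6.6100e-05 /h
MTBF = 1 / λ_sys = 15100 h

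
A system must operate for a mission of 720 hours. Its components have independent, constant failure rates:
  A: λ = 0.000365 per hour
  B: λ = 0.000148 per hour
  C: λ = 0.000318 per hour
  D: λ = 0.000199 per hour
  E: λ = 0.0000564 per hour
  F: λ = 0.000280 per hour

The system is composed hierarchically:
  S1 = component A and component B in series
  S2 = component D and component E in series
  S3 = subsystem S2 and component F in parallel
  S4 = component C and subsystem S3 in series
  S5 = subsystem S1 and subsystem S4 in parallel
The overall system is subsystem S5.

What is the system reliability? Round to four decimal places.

R(A) = exp(−0.000365 × 720) = 0.768896
R(B) = exp(−0.000148 × 720) = 0.898921
R(C) = exp(−0.000318 × 720) = 0.795360
R(D) = exp(−0.000199 × 720) = 0.866511
R(E) = exp(−0.0000564 × 720) = 0.960205
R(F) = exp(−0.000280 × 720) = 0.817422
Series (A and B): 0.768896 × 0.898921 = 0.691177
Series (D and E): 0.866511 × 0.960205 = 0.832028
Parallel ([0.832028] and F): 1 − (1 − 0.832028)(1 − 0.817422) = 0.969332
Series (C and [0.969332]): 0.795360 × 0.969332 = 0.770968
Parallel ([0.691177] and [0.770968]): 1 − (1 − 0.691177)(1 − 0.770968) = 0.9293

0.9293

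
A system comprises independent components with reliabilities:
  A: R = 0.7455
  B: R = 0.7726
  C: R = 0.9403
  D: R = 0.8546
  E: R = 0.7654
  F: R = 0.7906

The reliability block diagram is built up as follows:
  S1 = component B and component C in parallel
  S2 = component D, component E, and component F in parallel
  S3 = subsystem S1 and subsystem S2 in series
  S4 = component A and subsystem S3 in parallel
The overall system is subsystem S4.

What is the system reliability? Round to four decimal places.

0.9948

Parallel (B and C): 1 − (1 − 0.772600)(1 − 0.940300) = 0.986424
Parallel (D, E, and F): 1 − (1 − 0.854600)(1 − 0.765400)(1 − 0.790600) = 0.992857
Series ([0.986424] and [0.992857]): 0.986424 × 0.992857 = 0.979378
Parallel (A and [0.979378]): 1 − (1 − 0.745500)(1 − 0.979378) = 0.9948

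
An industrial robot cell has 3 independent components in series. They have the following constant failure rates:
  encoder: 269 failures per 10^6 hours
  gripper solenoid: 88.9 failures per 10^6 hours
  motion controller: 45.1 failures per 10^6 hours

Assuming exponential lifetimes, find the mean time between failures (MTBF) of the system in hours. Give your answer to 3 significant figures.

Series of exponential components: λ_sys = Σ λ_i
λ_sys = 0.000269 + 0.0000889 + 0.0000451 = 4.0300e-04 /h
MTBF = 1 / λ_sys = 2480 h

2480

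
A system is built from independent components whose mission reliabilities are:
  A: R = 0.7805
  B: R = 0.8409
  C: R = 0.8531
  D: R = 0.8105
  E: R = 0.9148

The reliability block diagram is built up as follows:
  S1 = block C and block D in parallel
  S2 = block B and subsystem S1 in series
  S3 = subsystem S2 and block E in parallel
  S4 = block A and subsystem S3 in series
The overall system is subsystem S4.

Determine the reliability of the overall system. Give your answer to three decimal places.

0.768

Parallel (C and D): 1 − (1 − 0.85310)(1 − 0.81050) = 0.97216
Series (B and [0.97216]): 0.84090 × 0.97216 = 0.81749
Parallel ([0.81749] and E): 1 − (1 − 0.81749)(1 − 0.91480) = 0.98445
Series (A and [0.98445]): 0.78050 × 0.98445 = 0.768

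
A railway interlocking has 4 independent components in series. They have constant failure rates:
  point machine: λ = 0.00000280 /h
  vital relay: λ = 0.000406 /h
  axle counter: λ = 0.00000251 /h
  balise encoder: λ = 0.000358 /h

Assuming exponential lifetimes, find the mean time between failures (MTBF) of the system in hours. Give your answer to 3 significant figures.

1300

Series of exponential components: λ_sys = Σ λ_i
λ_sys = 0.00000280 + 0.000406 + 0.00000251 + 0.000358 = 7.6931e-04 /h
MTBF = 1 / λ_sys = 1300 h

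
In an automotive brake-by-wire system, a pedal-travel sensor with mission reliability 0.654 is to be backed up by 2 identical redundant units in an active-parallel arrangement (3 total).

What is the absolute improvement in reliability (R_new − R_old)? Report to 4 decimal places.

R_before = 0.654
R_after = 1 − (1 − 0.654)^3 = 0.9586
ΔR = 0.9586 − 0.654 = 0.3046

0.3046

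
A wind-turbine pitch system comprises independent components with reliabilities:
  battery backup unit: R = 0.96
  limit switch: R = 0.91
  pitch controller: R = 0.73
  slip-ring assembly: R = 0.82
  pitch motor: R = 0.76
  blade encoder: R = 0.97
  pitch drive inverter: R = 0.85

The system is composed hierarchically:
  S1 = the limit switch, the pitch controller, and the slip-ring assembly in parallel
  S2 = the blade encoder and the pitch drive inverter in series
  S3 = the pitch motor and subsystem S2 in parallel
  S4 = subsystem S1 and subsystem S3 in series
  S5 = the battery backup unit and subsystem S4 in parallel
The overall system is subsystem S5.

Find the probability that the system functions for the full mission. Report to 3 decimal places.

Parallel (limit switch, pitch controller, and slip-ring assembly): 1 − (1 − 0.91000)(1 − 0.73000)(1 − 0.82000) = 0.99563
Series (blade encoder and pitch drive inverter): 0.97000 × 0.85000 = 0.82450
Parallel (pitch motor and [0.82450]): 1 − (1 − 0.76000)(1 − 0.82450) = 0.95788
Series ([0.99563] and [0.95788]): 0.99563 × 0.95788 = 0.95369
Parallel (battery backup unit and [0.95369]): 1 − (1 − 0.96000)(1 − 0.95369) = 0.998

0.998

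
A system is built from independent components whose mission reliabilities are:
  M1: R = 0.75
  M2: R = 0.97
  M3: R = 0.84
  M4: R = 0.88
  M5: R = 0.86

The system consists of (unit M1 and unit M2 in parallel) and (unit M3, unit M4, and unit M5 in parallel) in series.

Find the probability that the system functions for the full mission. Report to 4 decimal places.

Parallel (M1 and M2): 1 − (1 − 0.750000)(1 − 0.970000) = 0.992500
Parallel (M3, M4, and M5): 1 − (1 − 0.840000)(1 − 0.880000)(1 − 0.860000) = 0.997312
Series ([0.992500] and [0.997312]): 0.992500 × 0.997312 = 0.9898

0.9898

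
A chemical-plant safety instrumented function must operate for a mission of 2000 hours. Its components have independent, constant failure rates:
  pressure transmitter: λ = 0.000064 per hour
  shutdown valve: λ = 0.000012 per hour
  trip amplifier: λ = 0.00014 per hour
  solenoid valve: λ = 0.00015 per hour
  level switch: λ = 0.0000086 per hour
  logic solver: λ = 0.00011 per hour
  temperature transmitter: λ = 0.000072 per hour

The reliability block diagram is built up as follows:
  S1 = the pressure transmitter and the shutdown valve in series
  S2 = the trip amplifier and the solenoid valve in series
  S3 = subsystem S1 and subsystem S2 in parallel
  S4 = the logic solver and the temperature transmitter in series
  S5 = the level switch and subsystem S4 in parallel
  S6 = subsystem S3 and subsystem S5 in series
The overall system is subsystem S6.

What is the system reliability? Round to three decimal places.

0.933

R(pressure transmitter) = exp(−0.000064 × 2000) = 0.87985
R(shutdown valve) = exp(−0.000012 × 2000) = 0.97629
R(trip amplifier) = exp(−0.00014 × 2000) = 0.75578
R(solenoid valve) = exp(−0.00015 × 2000) = 0.74082
R(level switch) = exp(−0.0000086 × 2000) = 0.98295
R(logic solver) = exp(−0.00011 × 2000) = 0.80252
R(temperature transmitter) = exp(−0.000072 × 2000) = 0.86589
Series (pressure transmitter and shutdown valve): 0.87985 × 0.97629 = 0.85899
Series (trip amplifier and solenoid valve): 0.75578 × 0.74082 = 0.55990
Parallel ([0.85899] and [0.55990]): 1 − (1 − 0.85899)(1 − 0.55990) = 0.93794
Series (logic solver and temperature transmitter): 0.80252 × 0.86589 = 0.69489
Parallel (level switch and [0.69489]): 1 − (1 − 0.98295)(1 − 0.69489) = 0.99480
Series ([0.93794] and [0.99480]): 0.93794 × 0.99480 = 0.933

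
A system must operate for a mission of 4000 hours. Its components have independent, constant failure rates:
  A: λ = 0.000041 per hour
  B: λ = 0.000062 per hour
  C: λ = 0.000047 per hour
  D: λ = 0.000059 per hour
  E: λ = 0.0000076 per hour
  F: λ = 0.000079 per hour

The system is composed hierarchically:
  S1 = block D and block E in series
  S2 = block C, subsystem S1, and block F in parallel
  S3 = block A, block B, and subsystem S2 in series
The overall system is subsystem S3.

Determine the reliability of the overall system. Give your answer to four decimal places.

0.6551

R(A) = exp(−0.000041 × 4000) = 0.848742
R(B) = exp(−0.000062 × 4000) = 0.780360
R(C) = exp(−0.000047 × 4000) = 0.828615
R(D) = exp(−0.000059 × 4000) = 0.789781
R(E) = exp(−0.0000076 × 4000) = 0.970057
R(F) = exp(−0.000079 × 4000) = 0.729059
Series (D and E): 0.789781 × 0.970057 = 0.766133
Parallel (C, [0.766133], and F): 1 − (1 − 0.828615)(1 − 0.766133)(1 − 0.729059) = 0.989140
Series (A, B, and [0.989140]): 0.848742 × 0.780360 × 0.989140 = 0.6551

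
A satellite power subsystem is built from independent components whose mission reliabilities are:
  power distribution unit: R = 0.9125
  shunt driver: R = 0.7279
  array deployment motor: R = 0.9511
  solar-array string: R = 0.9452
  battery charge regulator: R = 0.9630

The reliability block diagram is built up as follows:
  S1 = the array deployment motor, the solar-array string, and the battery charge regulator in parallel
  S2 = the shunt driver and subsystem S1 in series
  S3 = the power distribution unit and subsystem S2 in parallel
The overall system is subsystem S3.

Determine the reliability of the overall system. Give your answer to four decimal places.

Parallel (array deployment motor, solar-array string, and battery charge regulator): 1 − (1 − 0.951100)(1 − 0.945200)(1 − 0.963000) = 0.999901
Series (shunt driver and [0.999901]): 0.727900 × 0.999901 = 0.727828
Parallel (power distribution unit and [0.727828]): 1 − (1 − 0.912500)(1 − 0.727828) = 0.9762

0.9762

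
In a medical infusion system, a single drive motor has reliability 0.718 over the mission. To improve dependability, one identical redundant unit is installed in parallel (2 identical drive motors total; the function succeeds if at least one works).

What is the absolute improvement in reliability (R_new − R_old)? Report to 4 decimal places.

R_before = 0.718
R_after = 1 − (1 − 0.718)^2 = 0.9205
ΔR = 0.9205 − 0.718 = 0.2025

0.2025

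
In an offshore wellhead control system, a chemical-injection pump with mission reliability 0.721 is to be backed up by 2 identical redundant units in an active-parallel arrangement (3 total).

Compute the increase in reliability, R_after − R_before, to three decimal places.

R_before = 0.721
R_after = 1 − (1 − 0.721)^3 = 0.978
ΔR = 0.978 − 0.721 = 0.257

0.257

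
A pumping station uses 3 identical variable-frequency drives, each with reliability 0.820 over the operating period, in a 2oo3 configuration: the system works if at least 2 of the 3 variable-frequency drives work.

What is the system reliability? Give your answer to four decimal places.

R = Σ_{i=2}^{3} C(3,i) p^i (1−p)^{3−i} with p = 0.820
C(3,2)·0.820^2·0.180^1 = 0.363096
C(3,3)·0.820^3·0.180^0 = 0.551368
Sum = 0.9145

0.9145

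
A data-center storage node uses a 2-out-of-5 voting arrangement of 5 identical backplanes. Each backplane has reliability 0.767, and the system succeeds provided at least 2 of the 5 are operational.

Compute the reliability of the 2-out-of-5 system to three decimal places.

R = Σ_{i=2}^{5} C(5,i) p^i (1−p)^{5−i} with p = 0.767
C(5,2)·0.767^2·0.233^3 = 0.07441
C(5,3)·0.767^3·0.233^2 = 0.24496
C(5,4)·0.767^4·0.233^1 = 0.40319
C(5,5)·0.767^5·0.233^0 = 0.26545
Sum = 0.988

0.988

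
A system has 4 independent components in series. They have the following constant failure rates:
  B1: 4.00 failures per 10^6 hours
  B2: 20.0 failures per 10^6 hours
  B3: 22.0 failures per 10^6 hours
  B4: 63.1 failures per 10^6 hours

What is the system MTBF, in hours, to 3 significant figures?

Series of exponential components: λ_sys = Σ λ_i
λ_sys = 0.00000400 + 0.0000200 + 0.0000220 + 0.0000631 = 1.0910e-04 /h
MTBF = 1 / λ_sys = 9170 h

9170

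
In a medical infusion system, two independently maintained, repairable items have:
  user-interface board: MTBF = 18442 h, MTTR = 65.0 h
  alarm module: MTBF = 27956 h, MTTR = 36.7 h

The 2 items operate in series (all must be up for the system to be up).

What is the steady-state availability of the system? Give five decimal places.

A(user-interface board) = MTBF/(MTBF+MTTR) = 18442/(18442+65.0) = 0.996488
A(alarm module) = MTBF/(MTBF+MTTR) = 27956/(27956+36.7) = 0.998689
Series availability: 0.996488 × 0.998689 = 0.99518

0.99518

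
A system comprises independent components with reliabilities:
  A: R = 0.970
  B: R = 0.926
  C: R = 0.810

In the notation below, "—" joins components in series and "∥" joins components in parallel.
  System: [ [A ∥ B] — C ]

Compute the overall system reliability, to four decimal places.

Parallel (A and B): 1 − (1 − 0.970000)(1 − 0.926000) = 0.997780
Series ([0.997780] and C): 0.997780 × 0.810000 = 0.8082

0.8082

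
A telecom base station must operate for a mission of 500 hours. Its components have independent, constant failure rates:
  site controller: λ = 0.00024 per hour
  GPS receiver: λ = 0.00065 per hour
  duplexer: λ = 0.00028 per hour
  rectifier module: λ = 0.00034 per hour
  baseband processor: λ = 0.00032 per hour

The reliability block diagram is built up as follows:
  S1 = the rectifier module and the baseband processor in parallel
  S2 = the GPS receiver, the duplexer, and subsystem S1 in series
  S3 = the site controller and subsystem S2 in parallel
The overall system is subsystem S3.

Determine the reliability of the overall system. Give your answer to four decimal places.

R(site controller) = exp(−0.00024 × 500) = 0.886920
R(GPS receiver) = exp(−0.00065 × 500) = 0.722527
R(duplexer) = exp(−0.00028 × 500) = 0.869358
R(rectifier module) = exp(−0.00034 × 500) = 0.843665
R(baseband processor) = exp(−0.00032 × 500) = 0.852144
Parallel (rectifier module and baseband processor): 1 − (1 − 0.843665)(1 − 0.852144) = 0.976885
Series (GPS receiver, duplexer, and [0.976885]): 0.722527 × 0.869358 × 0.976885 = 0.613615
Parallel (site controller and [0.613615]): 1 − (1 − 0.886920)(1 − 0.613615) = 0.9563

0.9563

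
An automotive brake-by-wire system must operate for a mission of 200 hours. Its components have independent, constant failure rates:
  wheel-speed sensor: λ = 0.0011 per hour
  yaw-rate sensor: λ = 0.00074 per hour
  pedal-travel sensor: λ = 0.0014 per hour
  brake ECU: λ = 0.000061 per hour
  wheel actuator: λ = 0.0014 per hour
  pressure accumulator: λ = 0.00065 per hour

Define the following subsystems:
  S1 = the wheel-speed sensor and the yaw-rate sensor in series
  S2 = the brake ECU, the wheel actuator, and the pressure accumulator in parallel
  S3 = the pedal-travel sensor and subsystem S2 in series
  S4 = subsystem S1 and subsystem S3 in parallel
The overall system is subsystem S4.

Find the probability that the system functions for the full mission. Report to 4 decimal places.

R(wheel-speed sensor) = exp(−0.0011 × 200) = 0.802519
R(yaw-rate sensor) = exp(−0.00074 × 200) = 0.862431
R(pedal-travel sensor) = exp(−0.0014 × 200) = 0.755784
R(brake ECU) = exp(−0.000061 × 200) = 0.987874
R(wheel actuator) = exp(−0.0014 × 200) = 0.755784
R(pressure accumulator) = exp(−0.00065 × 200) = 0.878095
Series (wheel-speed sensor and yaw-rate sensor): 0.802519 × 0.862431 = 0.692117
Parallel (brake ECU, wheel actuator, and pressure accumulator): 1 − (1 − 0.987874)(1 − 0.755784)(1 − 0.878095) = 0.999639
Series (pedal-travel sensor and [0.999639]): 0.755784 × 0.999639 = 0.755511
Parallel ([0.692117] and [0.755511]): 1 − (1 − 0.692117)(1 − 0.755511) = 0.9247

0.9247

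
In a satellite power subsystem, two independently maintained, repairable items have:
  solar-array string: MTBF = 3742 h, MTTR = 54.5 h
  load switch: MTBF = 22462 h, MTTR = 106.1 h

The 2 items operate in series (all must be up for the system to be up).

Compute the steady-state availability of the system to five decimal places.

0.98101

A(solar-array string) = MTBF/(MTBF+MTTR) = 3742/(3742+54.5) = 0.985645
A(load switch) = MTBF/(MTBF+MTTR) = 22462/(22462+106.1) = 0.995299
Series availability: 0.985645 × 0.995299 = 0.98101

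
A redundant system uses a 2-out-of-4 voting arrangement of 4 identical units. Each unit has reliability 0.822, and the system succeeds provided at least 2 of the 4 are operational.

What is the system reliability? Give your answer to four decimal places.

0.9805

R = Σ_{i=2}^{4} C(4,i) p^i (1−p)^{4−i} with p = 0.822
C(4,2)·0.822^2·0.178^2 = 0.128450
C(4,3)·0.822^3·0.178^1 = 0.395454
C(4,4)·0.822^4·0.178^0 = 0.456549
Sum = 0.9805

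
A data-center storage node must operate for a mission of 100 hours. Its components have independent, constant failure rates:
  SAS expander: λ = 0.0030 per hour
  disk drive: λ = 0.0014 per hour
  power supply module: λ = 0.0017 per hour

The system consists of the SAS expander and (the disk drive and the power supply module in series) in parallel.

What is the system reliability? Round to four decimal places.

0.9309

R(SAS expander) = exp(−0.0030 × 100) = 0.740818
R(disk drive) = exp(−0.0014 × 100) = 0.869358
R(power supply module) = exp(−0.0017 × 100) = 0.843665
Series (disk drive and power supply module): 0.869358 × 0.843665 = 0.733447
Parallel (SAS expander and [0.733447]): 1 − (1 − 0.740818)(1 − 0.733447) = 0.9309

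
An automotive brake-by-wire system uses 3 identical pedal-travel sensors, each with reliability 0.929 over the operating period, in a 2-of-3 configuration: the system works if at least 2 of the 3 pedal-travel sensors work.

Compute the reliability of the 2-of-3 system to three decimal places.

0.986

R = Σ_{i=2}^{3} C(3,i) p^i (1−p)^{3−i} with p = 0.929
C(3,2)·0.929^2·0.071^1 = 0.18383
C(3,3)·0.929^3·0.071^0 = 0.80177
Sum = 0.986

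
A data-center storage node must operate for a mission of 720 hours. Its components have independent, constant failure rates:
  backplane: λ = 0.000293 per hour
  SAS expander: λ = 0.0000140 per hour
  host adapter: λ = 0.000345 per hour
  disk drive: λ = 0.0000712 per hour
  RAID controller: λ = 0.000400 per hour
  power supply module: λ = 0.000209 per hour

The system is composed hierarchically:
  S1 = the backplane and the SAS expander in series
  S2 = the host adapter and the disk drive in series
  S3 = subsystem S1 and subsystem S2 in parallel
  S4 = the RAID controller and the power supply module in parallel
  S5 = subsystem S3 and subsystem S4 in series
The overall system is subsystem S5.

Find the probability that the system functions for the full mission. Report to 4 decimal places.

R(backplane) = exp(−0.000293 × 720) = 0.809806
R(SAS expander) = exp(−0.0000140 × 720) = 0.989971
R(host adapter) = exp(−0.000345 × 720) = 0.780048
R(disk drive) = exp(−0.0000712 × 720) = 0.950028
R(RAID controller) = exp(−0.000400 × 720) = 0.749762
R(power supply module) = exp(−0.000209 × 720) = 0.860295
Series (backplane and SAS expander): 0.809806 × 0.989971 = 0.801684
Series (host adapter and disk drive): 0.780048 × 0.950028 = 0.741067
Parallel ([0.801684] and [0.741067]): 1 − (1 − 0.801684)(1 − 0.741067) = 0.948649
Parallel (RAID controller and power supply module): 1 − (1 − 0.749762)(1 − 0.860295) = 0.965041
Series ([0.948649] and [0.965041]): 0.948649 × 0.965041 = 0.9155

0.9155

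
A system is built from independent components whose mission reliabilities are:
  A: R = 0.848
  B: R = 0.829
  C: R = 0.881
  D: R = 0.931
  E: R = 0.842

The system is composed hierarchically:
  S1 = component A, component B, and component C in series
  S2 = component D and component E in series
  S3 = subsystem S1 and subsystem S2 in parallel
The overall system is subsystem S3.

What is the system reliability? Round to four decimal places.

Series (A, B, and C): 0.848000 × 0.829000 × 0.881000 = 0.619336
Series (D and E): 0.931000 × 0.842000 = 0.783902
Parallel ([0.619336] and [0.783902]): 1 − (1 − 0.619336)(1 − 0.783902) = 0.9177

0.9177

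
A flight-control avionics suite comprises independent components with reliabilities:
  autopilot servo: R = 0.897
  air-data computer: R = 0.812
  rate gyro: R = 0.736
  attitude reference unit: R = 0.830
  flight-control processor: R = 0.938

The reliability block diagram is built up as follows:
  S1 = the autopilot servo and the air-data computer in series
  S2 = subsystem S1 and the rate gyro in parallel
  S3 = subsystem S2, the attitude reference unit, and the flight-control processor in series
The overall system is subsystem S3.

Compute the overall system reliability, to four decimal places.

Series (autopilot servo and air-data computer): 0.897000 × 0.812000 = 0.728364
Parallel ([0.728364] and rate gyro): 1 − (1 − 0.728364)(1 − 0.736000) = 0.928288
Series ([0.928288], attitude reference unit, and flight-control processor): 0.928288 × 0.830000 × 0.938000 = 0.7227

0.7227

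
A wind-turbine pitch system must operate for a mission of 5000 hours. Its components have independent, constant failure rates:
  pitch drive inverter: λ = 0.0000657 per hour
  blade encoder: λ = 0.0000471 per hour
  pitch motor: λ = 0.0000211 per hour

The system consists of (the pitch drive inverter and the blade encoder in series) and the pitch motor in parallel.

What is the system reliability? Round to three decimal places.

0.957

R(pitch drive inverter) = exp(−0.0000657 × 5000) = 0.72000
R(blade encoder) = exp(−0.0000471 × 5000) = 0.79018
R(pitch motor) = exp(−0.0000211 × 5000) = 0.89987
Series (pitch drive inverter and blade encoder): 0.72000 × 0.79018 = 0.56893
Parallel ([0.56893] and pitch motor): 1 − (1 − 0.56893)(1 − 0.89987) = 0.957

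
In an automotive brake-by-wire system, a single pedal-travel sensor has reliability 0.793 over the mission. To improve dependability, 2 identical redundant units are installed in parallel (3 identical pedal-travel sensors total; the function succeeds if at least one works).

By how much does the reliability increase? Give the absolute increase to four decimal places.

0.1981

R_before = 0.793
R_after = 1 − (1 − 0.793)^3 = 0.9911
ΔR = 0.9911 − 0.793 = 0.1981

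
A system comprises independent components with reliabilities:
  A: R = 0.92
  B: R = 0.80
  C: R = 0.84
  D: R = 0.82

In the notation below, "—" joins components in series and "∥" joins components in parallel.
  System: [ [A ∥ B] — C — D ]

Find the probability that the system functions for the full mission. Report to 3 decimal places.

0.678

Parallel (A and B): 1 − (1 − 0.92000)(1 − 0.80000) = 0.98400
Series ([0.98400], C, and D): 0.98400 × 0.84000 × 0.82000 = 0.678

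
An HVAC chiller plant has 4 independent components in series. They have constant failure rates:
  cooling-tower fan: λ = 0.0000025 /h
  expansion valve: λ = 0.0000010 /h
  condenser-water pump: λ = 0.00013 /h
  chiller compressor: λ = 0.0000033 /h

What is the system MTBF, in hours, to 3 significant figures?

Series of exponential components: λ_sys = Σ λ_i
λ_sys = 0.0000025 + 0.0000010 + 0.00013 + 0.0000033 = 1.3680e-04 /h
MTBF = 1 / λ_sys = 7310 h

7310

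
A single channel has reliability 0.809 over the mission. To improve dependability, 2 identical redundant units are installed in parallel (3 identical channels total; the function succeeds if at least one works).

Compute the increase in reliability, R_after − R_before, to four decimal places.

0.1840

R_before = 0.809
R_after = 1 − (1 − 0.809)^3 = 0.9930
ΔR = 0.9930 − 0.809 = 0.1840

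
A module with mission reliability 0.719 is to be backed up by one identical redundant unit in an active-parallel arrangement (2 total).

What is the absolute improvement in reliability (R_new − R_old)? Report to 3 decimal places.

R_before = 0.719
R_after = 1 − (1 − 0.719)^2 = 0.921
ΔR = 0.921 − 0.719 = 0.202

0.202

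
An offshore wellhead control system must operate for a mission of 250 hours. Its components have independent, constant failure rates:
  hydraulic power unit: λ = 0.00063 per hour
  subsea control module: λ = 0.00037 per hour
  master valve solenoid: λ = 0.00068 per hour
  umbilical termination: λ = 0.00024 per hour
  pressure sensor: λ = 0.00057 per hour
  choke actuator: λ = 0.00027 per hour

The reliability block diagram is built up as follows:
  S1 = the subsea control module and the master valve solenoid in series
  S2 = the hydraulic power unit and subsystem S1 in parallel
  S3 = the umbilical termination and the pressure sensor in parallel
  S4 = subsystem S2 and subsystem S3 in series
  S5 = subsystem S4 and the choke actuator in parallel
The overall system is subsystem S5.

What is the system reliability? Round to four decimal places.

R(hydraulic power unit) = exp(−0.00063 × 250) = 0.854277
R(subsea control module) = exp(−0.00037 × 250) = 0.911649
R(master valve solenoid) = exp(−0.00068 × 250) = 0.843665
R(umbilical termination) = exp(−0.00024 × 250) = 0.941765
R(pressure sensor) = exp(−0.00057 × 250) = 0.867188
R(choke actuator) = exp(−0.00027 × 250) = 0.934728
Series (subsea control module and master valve solenoid): 0.911649 × 0.843665 = 0.769126
Parallel (hydraulic power unit and [0.769126]): 1 − (1 − 0.854277)(1 − 0.769126) = 0.966356
Parallel (umbilical termination and pressure sensor): 1 − (1 − 0.941765)(1 − 0.867188) = 0.992266
Series ([0.966356] and [0.992266]): 0.966356 × 0.992266 = 0.958882
Parallel ([0.958882] and choke actuator): 1 − (1 − 0.958882)(1 − 0.934728) = 0.9973

0.9973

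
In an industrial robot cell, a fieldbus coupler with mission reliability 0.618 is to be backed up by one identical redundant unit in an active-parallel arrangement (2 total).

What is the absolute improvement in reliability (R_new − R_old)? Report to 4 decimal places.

0.2361

R_before = 0.618
R_after = 1 − (1 − 0.618)^2 = 0.8541
ΔR = 0.8541 − 0.618 = 0.2361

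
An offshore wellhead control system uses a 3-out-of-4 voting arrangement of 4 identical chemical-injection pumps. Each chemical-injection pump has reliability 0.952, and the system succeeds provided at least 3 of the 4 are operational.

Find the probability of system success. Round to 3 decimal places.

R = Σ_{i=3}^{4} C(4,i) p^i (1−p)^{4−i} with p = 0.952
C(4,3)·0.952^3·0.048^1 = 0.16566
C(4,4)·0.952^4·0.048^0 = 0.82139
Sum = 0.987

0.987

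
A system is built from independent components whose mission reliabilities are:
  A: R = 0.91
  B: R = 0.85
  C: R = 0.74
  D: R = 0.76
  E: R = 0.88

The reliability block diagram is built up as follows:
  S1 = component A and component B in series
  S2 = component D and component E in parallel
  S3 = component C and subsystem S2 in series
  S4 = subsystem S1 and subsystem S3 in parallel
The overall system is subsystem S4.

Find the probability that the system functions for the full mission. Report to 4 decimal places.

Series (A and B): 0.910000 × 0.850000 = 0.773500
Parallel (D and E): 1 − (1 − 0.760000)(1 − 0.880000) = 0.971200
Series (C and [0.971200]): 0.740000 × 0.971200 = 0.718688
Parallel ([0.773500] and [0.718688]): 1 − (1 − 0.773500)(1 − 0.718688) = 0.9363

0.9363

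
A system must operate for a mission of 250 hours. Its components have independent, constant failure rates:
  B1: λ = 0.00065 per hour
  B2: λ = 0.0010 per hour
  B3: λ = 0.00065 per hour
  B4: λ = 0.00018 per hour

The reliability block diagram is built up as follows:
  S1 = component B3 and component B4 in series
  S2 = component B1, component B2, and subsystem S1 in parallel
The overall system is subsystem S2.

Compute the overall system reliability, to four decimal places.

R(B1) = exp(−0.00065 × 250) = 0.850016
R(B2) = exp(−0.0010 × 250) = 0.778801
R(B3) = exp(−0.00065 × 250) = 0.850016
R(B4) = exp(−0.00018 × 250) = 0.955997
Series (B3 and B4): 0.850016 × 0.955997 = 0.812613
Parallel (B1, B2, and [0.812613]): 1 − (1 − 0.850016)(1 − 0.778801)(1 − 0.812613) = 0.9938

0.9938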